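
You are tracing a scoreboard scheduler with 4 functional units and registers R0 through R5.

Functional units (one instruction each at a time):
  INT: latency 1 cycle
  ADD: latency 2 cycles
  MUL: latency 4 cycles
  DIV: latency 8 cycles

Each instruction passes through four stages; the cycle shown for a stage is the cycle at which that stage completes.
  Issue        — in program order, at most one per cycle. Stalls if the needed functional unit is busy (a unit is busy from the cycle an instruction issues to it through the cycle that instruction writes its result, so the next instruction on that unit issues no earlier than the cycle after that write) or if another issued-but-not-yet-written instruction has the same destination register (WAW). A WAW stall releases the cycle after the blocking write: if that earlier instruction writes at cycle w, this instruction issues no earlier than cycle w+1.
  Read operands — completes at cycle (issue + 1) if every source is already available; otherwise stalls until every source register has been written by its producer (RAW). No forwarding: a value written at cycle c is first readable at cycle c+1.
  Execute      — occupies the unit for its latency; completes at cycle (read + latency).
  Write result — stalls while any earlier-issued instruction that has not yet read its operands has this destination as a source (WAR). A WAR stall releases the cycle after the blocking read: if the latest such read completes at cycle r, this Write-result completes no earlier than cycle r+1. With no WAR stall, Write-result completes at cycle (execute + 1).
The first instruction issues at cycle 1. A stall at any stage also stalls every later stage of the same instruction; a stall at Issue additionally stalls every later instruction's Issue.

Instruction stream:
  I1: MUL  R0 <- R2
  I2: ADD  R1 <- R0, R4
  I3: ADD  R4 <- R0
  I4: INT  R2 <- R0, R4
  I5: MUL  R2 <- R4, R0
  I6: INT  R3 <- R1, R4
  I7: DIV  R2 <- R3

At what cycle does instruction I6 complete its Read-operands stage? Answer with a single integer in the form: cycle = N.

cycle = 22

1) issue 1, read 2, done 6, write 7
2) issue 2, read 8, done 10, write 11  <RAW R0: wait I1 write@7>
3) issue 12, read 13, done 15, write 16  <struct: ADD busy until I2 writes@11>
4) issue 13, read 17, done 18, write 19  <RAW R4: wait I3 write@16>
5) issue 20, read 21, done 25, write 26  <WAW R2: wait I4 write@19>
6) issue 21, read 22, done 23, write 24
7) issue 27, read 28, done 36, write 37  <WAW R2: wait I5 write@26>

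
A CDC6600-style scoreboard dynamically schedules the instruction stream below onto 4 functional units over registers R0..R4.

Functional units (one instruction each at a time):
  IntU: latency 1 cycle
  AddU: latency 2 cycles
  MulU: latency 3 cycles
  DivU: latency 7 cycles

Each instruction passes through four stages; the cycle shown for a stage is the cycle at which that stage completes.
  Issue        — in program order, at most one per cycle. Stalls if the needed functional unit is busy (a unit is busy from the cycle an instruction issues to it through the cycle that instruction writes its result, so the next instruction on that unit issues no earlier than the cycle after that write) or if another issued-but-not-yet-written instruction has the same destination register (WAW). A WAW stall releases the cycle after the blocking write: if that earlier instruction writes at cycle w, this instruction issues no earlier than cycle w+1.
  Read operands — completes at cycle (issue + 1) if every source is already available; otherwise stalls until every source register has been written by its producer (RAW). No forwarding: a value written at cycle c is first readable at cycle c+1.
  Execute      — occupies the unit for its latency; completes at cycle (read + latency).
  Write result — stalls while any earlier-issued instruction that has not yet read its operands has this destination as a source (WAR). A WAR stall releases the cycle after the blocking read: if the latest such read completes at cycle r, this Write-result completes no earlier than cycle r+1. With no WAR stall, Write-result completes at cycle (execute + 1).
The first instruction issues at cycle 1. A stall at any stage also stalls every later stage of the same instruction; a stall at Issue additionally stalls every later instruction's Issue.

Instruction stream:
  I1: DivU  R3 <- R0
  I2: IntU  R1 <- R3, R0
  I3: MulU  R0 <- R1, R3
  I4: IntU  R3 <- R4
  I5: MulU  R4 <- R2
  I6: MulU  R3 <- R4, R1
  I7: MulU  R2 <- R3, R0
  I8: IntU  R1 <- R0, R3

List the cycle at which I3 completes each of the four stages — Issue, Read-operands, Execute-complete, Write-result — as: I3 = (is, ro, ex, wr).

cycle 1: I1→DivU
cycle 2: I1 RO; I2→IntU
cycle 3: I3→MulU
cycle 9: I1 EX
cycle 10: I1 WR R3
cycle 11: I2 RO
cycle 12: I2 EX
cycle 13: I2 WR R1
cycle 14: I3 RO; I4→IntU
cycle 15: I4 RO
cycle 16: I4 EX
cycle 17: I3 EX; I4 WR R3
cycle 18: I3 WR R0
cycle 19: I5→MulU
cycle 20: I5 RO
cycle 23: I5 EX
cycle 24: I5 WR R4
cycle 25: I6→MulU
cycle 26: I6 RO
cycle 29: I6 EX
cycle 30: I6 WR R3
cycle 31: I7→MulU
cycle 32: I7 RO; I8→IntU
cycle 33: I8 RO
cycle 34: I8 EX
cycle 35: I7 EX; I8 WR R1
cycle 36: I7 WR R2

I3 = (3, 14, 17, 18)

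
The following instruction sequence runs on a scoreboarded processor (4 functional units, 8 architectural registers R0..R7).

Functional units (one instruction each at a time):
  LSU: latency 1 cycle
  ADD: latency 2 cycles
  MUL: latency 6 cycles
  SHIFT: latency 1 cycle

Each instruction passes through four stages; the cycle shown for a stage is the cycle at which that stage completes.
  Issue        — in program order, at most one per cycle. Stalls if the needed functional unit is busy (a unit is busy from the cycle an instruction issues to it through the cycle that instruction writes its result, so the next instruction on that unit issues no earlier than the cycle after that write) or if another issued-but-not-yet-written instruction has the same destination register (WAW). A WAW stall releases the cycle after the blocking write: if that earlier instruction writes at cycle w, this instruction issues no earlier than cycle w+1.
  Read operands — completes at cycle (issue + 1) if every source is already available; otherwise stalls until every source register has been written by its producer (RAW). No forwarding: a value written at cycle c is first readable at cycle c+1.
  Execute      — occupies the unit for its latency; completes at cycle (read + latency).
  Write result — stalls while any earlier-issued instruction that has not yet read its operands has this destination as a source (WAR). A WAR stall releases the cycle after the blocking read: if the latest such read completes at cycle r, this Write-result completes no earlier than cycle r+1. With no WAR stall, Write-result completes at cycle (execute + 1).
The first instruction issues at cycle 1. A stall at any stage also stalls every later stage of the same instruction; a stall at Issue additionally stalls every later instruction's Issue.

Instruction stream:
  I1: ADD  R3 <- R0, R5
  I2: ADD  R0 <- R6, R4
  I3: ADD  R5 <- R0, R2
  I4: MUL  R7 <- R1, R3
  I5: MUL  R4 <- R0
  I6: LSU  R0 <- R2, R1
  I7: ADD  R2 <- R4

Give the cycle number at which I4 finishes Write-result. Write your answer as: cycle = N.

cycle 1: I1 dispatched to ADD
cycle 2: I1 operands ready
cycle 4: I1 complete
cycle 5: R3←I1
cycle 6: I2 dispatched to ADD
cycle 7: I2 operands ready
cycle 9: I2 complete
cycle 10: R0←I2
cycle 11: I3 dispatched to ADD
cycle 12: I3 operands ready · I4 dispatched to MUL
cycle 13: I4 operands ready
cycle 14: I3 complete
cycle 15: R5←I3
cycle 19: I4 complete
cycle 20: R7←I4
cycle 21: I5 dispatched to MUL
cycle 22: I5 operands ready · I6 dispatched to LSU
cycle 23: I6 operands ready · I7 dispatched to ADD
cycle 24: I6 complete
cycle 25: R0←I6
cycle 28: I5 complete
cycle 29: R4←I5
cycle 30: I7 operands ready
cycle 32: I7 complete
cycle 33: R2←I7

cycle = 20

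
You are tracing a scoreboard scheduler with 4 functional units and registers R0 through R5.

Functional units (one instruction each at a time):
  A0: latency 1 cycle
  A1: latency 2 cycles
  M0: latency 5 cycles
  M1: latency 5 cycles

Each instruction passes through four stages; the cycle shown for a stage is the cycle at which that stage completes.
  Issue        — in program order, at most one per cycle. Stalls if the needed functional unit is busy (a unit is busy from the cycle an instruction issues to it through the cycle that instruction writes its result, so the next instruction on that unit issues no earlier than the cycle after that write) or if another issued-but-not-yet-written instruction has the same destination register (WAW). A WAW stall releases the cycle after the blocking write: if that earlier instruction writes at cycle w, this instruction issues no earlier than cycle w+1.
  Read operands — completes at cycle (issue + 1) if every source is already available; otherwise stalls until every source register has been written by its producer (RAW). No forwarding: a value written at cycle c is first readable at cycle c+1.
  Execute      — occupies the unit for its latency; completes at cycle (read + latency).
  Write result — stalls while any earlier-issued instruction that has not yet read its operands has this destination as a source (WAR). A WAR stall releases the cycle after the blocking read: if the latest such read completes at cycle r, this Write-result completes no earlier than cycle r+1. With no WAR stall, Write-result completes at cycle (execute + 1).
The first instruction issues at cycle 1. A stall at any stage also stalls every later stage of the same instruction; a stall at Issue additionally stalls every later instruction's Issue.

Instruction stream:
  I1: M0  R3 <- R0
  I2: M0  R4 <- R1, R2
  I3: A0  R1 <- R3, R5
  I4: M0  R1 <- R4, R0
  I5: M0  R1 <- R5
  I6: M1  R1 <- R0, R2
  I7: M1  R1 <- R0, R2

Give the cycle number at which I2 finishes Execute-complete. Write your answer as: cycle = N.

cycle = 15

cycle 1: I1→M0
cycle 2: I1 RO
cycle 7: I1 EX
cycle 8: I1 WR R3
cycle 9: I2→M0
cycle 10: I2 RO | I3→A0
cycle 11: I3 RO
cycle 12: I3 EX
cycle 13: I3 WR R1
cycle 15: I2 EX
cycle 16: I2 WR R4
cycle 17: I4→M0
cycle 18: I4 RO
cycle 23: I4 EX
cycle 24: I4 WR R1
cycle 25: I5→M0
cycle 26: I5 RO
cycle 31: I5 EX
cycle 32: I5 WR R1
cycle 33: I6→M1
cycle 34: I6 RO
cycle 39: I6 EX
cycle 40: I6 WR R1
cycle 41: I7→M1
cycle 42: I7 RO
cycle 47: I7 EX
cycle 48: I7 WR R1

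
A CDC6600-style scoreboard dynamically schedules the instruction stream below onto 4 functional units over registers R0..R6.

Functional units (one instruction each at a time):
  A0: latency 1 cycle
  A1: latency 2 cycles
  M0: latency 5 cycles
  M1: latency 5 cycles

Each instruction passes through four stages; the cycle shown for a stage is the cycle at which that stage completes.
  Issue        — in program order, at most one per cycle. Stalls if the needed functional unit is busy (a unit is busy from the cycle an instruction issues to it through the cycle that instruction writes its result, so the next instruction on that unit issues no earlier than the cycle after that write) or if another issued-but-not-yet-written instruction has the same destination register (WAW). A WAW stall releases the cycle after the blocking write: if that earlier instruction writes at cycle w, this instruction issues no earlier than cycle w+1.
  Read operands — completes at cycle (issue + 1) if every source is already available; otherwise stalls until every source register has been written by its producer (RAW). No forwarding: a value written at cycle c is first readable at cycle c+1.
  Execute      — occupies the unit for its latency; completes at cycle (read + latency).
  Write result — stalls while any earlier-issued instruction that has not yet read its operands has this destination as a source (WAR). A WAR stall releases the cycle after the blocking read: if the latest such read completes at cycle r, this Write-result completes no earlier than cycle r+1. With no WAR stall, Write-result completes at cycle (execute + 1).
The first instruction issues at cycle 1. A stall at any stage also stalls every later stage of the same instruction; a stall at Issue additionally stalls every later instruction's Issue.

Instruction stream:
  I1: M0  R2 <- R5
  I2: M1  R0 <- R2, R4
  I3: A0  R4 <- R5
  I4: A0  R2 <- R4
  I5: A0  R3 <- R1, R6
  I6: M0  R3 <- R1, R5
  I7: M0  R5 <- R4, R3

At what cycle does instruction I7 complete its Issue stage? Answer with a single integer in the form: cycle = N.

t=1  I1→M0
t=2  I1 RO · I2→M1
t=3  I3→A0
t=4  I3 RO
t=5  I3 EX
t=7  I1 EX
t=8  I1 WR R2
t=9  I2 RO
t=10  I3 WR R4
t=11  I4→A0
t=12  I4 RO
t=13  I4 EX
t=14  I2 EX · I4 WR R2
t=15  I2 WR R0 · I5→A0
t=16  I5 RO
t=17  I5 EX
t=18  I5 WR R3
t=19  I6→M0
t=20  I6 RO
t=25  I6 EX
t=26  I6 WR R3
t=27  I7→M0
t=28  I7 RO
t=33  I7 EX
t=34  I7 WR R5

cycle = 27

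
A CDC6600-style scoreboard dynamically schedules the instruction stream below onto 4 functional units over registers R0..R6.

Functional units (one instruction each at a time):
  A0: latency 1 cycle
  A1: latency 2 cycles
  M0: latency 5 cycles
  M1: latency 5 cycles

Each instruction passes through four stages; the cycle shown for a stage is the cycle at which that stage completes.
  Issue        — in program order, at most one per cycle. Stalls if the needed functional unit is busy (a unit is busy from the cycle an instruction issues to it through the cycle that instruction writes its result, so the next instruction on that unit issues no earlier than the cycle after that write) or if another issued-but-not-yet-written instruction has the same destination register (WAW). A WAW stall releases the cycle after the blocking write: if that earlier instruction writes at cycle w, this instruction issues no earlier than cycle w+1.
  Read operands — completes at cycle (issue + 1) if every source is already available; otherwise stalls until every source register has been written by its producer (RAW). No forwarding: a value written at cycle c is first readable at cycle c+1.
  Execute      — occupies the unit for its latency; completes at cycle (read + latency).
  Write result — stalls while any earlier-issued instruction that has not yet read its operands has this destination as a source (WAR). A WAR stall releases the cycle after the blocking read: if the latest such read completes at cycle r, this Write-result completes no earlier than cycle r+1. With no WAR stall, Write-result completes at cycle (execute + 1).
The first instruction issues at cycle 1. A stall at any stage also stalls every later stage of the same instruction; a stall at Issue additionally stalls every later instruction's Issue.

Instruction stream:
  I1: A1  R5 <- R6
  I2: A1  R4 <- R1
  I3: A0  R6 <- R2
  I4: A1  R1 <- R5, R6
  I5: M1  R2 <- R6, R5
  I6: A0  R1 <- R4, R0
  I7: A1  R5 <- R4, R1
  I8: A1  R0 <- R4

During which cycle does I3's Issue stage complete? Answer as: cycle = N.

t=1  I1→A1
t=2  I1 RO
t=4  I1 EX
t=5  I1 WR R5
t=6  I2→A1
t=7  I2 RO · I3→A0
t=8  I3 RO
t=9  I2 EX · I3 EX
t=10  I2 WR R4 · I3 WR R6
t=11  I4→A1
t=12  I4 RO · I5→M1
t=13  I5 RO
t=14  I4 EX
t=15  I4 WR R1
t=16  I6→A0
t=17  I6 RO · I7→A1
t=18  I5 EX · I6 EX
t=19  I5 WR R2 · I6 WR R1
t=20  I7 RO
t=22  I7 EX
t=23  I7 WR R5
t=24  I8→A1
t=25  I8 RO
t=27  I8 EX
t=28  I8 WR R0

cycle = 7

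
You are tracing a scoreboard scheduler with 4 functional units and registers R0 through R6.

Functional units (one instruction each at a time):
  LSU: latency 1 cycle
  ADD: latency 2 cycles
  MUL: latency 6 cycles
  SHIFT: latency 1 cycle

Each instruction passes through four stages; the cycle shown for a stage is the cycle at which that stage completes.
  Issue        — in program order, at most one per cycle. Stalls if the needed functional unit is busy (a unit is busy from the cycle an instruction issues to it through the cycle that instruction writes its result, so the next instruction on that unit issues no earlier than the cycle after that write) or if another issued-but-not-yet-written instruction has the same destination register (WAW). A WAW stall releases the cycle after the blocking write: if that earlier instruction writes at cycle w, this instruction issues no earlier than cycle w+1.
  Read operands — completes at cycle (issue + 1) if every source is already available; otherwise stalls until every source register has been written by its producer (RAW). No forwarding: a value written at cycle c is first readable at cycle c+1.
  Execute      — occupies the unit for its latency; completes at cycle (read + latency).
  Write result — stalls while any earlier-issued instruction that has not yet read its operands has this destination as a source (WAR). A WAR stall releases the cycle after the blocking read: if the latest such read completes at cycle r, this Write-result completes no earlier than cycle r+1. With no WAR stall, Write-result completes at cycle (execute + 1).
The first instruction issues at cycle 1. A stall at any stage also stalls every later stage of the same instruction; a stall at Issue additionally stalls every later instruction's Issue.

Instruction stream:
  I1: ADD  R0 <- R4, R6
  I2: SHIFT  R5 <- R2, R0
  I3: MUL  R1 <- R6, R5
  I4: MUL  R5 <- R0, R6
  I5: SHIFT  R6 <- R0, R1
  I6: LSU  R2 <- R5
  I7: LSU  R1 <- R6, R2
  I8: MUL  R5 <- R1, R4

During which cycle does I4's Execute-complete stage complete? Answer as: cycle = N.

I1: IS=1 RO=2 EX=4 WR=5
I2: IS=2 RO=6 EX=7 WR=8  [RAW R0: wait I1 write@5]
I3: IS=3 RO=9 EX=15 WR=16  [RAW R5: wait I2 write@8]
I4: IS=17 RO=18 EX=24 WR=25  [struct: MUL busy until I3 writes@16]
I5: IS=18 RO=19 EX=20 WR=21
I6: IS=19 RO=26 EX=27 WR=28  [RAW R5: wait I4 write@25]
I7: IS=29 RO=30 EX=31 WR=32  [struct: LSU busy until I6 writes@28]
I8: IS=30 RO=33 EX=39 WR=40  [RAW R1: wait I7 write@32]

cycle = 24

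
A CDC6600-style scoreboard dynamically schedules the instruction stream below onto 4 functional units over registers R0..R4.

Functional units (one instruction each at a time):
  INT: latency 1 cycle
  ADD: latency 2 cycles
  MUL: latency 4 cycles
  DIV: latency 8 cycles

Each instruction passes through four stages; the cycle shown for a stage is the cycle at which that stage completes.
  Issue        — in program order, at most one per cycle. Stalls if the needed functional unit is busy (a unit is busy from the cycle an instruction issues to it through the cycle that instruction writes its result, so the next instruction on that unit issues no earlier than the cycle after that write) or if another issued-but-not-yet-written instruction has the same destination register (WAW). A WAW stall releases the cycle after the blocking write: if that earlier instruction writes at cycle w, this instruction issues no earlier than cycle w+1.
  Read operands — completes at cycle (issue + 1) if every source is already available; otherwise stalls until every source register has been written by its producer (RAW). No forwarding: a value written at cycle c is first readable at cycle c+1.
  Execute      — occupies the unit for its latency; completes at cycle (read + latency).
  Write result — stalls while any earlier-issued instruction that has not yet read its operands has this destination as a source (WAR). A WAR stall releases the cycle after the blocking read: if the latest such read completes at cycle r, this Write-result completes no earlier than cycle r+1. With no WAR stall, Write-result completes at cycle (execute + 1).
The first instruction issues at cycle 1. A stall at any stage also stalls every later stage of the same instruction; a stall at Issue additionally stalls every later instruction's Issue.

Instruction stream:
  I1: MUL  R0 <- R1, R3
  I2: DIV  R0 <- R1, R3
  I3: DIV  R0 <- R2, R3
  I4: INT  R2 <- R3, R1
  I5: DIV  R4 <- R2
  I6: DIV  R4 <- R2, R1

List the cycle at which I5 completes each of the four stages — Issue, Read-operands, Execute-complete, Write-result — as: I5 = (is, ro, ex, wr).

I5 = (30, 31, 39, 40)

I1 -> (1, 2, 6, 7)
I2 -> (8, 9, 17, 18)  // WAW R0: wait I1 write@7
I3 -> (19, 20, 28, 29)  // struct: DIV busy until I2 writes@18
I4 -> (20, 21, 22, 23)
I5 -> (30, 31, 39, 40)  // struct: DIV busy until I3 writes@29
I6 -> (41, 42, 50, 51)  // struct: DIV busy until I5 writes@40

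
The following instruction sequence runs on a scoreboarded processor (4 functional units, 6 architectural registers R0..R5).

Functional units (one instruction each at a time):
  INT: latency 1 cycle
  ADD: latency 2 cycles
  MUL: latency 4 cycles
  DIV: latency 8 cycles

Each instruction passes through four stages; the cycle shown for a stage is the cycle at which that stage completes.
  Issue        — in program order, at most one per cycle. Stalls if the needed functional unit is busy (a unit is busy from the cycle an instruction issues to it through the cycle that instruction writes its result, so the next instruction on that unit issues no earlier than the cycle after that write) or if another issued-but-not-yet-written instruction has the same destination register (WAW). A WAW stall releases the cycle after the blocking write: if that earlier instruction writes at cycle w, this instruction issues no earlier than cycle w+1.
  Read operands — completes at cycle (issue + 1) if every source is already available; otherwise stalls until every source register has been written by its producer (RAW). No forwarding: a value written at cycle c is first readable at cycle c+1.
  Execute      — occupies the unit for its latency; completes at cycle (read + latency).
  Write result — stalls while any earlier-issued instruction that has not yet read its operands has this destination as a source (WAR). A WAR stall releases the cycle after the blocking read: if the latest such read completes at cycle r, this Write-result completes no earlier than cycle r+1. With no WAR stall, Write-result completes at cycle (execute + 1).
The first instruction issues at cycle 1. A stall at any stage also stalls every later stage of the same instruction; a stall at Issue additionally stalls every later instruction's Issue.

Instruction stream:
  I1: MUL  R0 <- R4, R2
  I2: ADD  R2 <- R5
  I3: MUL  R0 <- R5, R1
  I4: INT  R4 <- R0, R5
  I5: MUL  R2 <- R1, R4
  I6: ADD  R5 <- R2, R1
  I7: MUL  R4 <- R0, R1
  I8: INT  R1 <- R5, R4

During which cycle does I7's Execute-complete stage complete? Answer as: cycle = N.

cycle = 29

c1: I1 dispatched to MUL
c2: I1 operands ready, I2 dispatched to ADD
c3: I2 operands ready
c5: I2 complete
c6: I1 complete, R2←I2
c7: R0←I1
c8: I3 dispatched to MUL
c9: I3 operands ready, I4 dispatched to INT
c13: I3 complete
c14: R0←I3
c15: I4 operands ready, I5 dispatched to MUL
c16: I4 complete, I6 dispatched to ADD
c17: R4←I4
c18: I5 operands ready
c22: I5 complete
c23: R2←I5
c24: I6 operands ready, I7 dispatched to MUL
c25: I7 operands ready, I8 dispatched to INT
c26: I6 complete
c27: R5←I6
c29: I7 complete
c30: R4←I7
c31: I8 operands ready
c32: I8 complete
c33: R1←I8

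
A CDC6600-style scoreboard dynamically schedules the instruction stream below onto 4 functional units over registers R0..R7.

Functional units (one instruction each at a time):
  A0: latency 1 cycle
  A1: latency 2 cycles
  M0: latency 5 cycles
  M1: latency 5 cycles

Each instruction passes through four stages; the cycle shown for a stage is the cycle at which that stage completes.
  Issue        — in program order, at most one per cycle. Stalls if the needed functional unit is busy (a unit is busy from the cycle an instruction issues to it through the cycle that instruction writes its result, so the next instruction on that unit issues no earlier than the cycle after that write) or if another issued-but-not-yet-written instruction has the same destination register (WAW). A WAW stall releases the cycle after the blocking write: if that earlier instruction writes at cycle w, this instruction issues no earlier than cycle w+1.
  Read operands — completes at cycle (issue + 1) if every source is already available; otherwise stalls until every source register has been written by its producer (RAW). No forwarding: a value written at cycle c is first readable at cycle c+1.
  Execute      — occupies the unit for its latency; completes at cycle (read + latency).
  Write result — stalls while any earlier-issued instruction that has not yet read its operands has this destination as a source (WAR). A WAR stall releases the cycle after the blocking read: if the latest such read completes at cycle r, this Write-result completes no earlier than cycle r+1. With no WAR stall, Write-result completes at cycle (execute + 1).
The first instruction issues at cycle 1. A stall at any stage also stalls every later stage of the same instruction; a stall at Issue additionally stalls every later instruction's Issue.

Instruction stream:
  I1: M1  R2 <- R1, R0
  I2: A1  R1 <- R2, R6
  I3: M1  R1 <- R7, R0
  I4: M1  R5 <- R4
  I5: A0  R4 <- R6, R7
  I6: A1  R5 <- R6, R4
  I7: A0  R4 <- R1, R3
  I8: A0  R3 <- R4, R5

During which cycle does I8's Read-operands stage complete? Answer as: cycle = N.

[I1] 1/2/7/8
[I2] 2/9/11/12  (RAW R2: wait I1 write@8)
[I3] 13/14/19/20  (WAW R1: wait I2 write@12)
[I4] 21/22/27/28  (struct: M1 busy until I3 writes@20)
[I5] 22/23/24/25
[I6] 29/30/32/33  (WAW R5: wait I4 write@28)
[I7] 30/31/32/33
[I8] 34/35/36/37  (struct: A0 busy until I7 writes@33)

cycle = 35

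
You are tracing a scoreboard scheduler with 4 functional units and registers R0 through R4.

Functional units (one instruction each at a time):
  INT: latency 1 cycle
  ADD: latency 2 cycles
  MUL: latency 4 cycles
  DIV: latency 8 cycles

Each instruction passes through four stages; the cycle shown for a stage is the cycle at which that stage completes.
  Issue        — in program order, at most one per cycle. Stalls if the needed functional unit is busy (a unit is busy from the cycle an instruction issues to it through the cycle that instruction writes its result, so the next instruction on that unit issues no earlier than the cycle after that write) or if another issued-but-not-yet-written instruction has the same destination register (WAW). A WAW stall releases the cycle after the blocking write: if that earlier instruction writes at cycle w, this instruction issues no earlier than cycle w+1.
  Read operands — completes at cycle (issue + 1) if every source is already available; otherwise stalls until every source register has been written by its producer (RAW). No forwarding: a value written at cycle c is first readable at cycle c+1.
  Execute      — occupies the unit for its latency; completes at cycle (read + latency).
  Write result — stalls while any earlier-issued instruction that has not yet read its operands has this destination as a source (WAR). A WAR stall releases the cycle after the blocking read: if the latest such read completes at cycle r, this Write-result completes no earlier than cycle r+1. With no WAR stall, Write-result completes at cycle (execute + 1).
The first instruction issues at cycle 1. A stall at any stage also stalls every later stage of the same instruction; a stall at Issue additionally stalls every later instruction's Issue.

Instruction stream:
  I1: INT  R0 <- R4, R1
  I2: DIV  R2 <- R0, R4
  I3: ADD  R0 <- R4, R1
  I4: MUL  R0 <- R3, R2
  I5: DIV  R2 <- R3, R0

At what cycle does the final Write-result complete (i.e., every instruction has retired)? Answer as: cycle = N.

cycle = 30

I1: IS=1 RO=2 EX=3 WR=4
I2: IS=2 RO=5 EX=13 WR=14  [RAW R0: wait I1 write@4]
I3: IS=5 RO=6 EX=8 WR=9  [WAW R0: wait I1 write@4]
I4: IS=10 RO=15 EX=19 WR=20  [WAW R0: wait I3 write@9; RAW R2: wait I2 write@14]
I5: IS=15 RO=21 EX=29 WR=30  [struct: DIV busy until I2 writes@14; RAW R0: wait I4 write@20]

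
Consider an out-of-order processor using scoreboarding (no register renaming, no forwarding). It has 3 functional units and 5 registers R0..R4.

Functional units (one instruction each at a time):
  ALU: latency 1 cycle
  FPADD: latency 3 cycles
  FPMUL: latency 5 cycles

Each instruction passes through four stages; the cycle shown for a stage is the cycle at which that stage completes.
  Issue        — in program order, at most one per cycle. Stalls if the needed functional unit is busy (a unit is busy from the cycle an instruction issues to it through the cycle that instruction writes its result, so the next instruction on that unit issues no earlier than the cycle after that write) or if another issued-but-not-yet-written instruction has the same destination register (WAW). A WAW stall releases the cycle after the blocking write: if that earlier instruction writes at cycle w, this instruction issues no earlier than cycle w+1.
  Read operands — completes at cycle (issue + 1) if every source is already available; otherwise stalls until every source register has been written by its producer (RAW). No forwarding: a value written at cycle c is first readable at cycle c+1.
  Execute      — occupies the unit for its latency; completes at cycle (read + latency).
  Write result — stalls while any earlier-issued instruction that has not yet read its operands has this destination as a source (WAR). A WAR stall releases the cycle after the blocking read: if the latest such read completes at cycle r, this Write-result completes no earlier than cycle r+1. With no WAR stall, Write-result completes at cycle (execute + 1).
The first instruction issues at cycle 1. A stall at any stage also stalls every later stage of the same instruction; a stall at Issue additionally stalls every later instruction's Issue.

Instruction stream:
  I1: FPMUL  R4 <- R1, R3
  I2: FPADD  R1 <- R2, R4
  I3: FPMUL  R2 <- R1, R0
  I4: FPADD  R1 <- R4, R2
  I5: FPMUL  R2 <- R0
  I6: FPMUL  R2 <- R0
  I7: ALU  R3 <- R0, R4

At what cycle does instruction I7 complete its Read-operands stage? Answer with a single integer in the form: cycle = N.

cycle = 31

[1] I1→FPMUL
[2] I1 RO; I2→FPADD
[7] I1 EX
[8] I1 WR R4
[9] I2 RO; I3→FPMUL
[12] I2 EX
[13] I2 WR R1
[14] I3 RO; I4→FPADD
[19] I3 EX
[20] I3 WR R2
[21] I4 RO; I5→FPMUL
[22] I5 RO
[24] I4 EX
[25] I4 WR R1
[27] I5 EX
[28] I5 WR R2
[29] I6→FPMUL
[30] I6 RO; I7→ALU
[31] I7 RO
[32] I7 EX
[33] I7 WR R3
[35] I6 EX
[36] I6 WR R2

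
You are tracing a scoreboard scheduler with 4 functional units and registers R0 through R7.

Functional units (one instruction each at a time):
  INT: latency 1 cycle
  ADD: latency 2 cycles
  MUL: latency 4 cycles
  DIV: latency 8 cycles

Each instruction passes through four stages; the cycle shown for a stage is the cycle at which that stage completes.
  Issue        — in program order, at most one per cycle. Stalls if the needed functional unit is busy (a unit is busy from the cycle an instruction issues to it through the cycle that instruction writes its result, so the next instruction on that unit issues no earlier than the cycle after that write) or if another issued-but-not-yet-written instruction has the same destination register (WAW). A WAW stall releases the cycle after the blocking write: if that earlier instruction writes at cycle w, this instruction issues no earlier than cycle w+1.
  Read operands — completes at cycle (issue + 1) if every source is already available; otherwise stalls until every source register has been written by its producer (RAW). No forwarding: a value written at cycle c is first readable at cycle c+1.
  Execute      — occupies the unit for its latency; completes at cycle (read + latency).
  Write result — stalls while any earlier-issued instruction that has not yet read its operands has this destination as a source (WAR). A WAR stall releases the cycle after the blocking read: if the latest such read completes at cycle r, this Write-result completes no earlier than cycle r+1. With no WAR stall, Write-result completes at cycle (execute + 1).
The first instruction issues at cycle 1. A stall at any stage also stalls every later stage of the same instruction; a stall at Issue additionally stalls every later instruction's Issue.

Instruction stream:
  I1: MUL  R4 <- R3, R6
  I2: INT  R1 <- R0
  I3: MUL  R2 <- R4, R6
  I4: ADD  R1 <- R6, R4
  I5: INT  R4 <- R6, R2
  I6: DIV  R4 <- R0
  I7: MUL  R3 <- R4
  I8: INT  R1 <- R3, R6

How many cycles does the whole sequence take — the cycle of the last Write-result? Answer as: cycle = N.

t=1  issue I1 (MUL)
t=2  I1 read-ops; issue I2 (INT)
t=3  I2 read-ops
t=4  I2 finished on INT
t=5  I2→R1
t=6  I1 finished on MUL
t=7  I1→R4
t=8  issue I3 (MUL)
t=9  I3 read-ops; issue I4 (ADD)
t=10  I4 read-ops; issue I5 (INT)
t=12  I4 finished on ADD
t=13  I3 finished on MUL; I4→R1
t=14  I3→R2
t=15  I5 read-ops
t=16  I5 finished on INT
t=17  I5→R4
t=18  issue I6 (DIV)
t=19  I6 read-ops; issue I7 (MUL)
t=20  issue I8 (INT)
t=27  I6 finished on DIV
t=28  I6→R4
t=29  I7 read-ops
t=33  I7 finished on MUL
t=34  I7→R3
t=35  I8 read-ops
t=36  I8 finished on INT
t=37  I8→R1

cycle = 37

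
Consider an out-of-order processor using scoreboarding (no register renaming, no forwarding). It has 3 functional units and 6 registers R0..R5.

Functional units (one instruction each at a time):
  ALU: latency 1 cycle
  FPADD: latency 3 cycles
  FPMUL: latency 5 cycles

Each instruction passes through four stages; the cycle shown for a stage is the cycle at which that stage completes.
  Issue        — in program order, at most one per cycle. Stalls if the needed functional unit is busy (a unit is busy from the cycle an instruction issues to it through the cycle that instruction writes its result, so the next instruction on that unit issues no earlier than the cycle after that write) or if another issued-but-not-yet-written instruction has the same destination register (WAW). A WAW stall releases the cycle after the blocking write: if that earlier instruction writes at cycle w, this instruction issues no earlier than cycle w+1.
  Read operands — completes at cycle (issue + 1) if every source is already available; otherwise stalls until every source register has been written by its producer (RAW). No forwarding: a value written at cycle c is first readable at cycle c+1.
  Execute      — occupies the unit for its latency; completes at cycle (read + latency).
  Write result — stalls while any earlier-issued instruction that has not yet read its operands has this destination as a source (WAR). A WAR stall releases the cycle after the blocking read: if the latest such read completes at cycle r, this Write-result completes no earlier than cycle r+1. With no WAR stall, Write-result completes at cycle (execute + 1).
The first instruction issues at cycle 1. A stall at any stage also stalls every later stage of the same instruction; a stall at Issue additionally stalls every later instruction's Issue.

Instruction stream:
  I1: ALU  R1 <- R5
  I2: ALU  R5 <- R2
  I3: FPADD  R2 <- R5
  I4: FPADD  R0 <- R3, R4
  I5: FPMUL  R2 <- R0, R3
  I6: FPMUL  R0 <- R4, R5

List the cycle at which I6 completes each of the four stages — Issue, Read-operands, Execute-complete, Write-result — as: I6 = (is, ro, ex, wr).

c1: I1 issues→ALU
c2: I1 reads
c3: I1 exec-done
c4: I1 writes R1
c5: I2 issues→ALU
c6: I2 reads; I3 issues→FPADD
c7: I2 exec-done
c8: I2 writes R5
c9: I3 reads
c12: I3 exec-done
c13: I3 writes R2
c14: I4 issues→FPADD
c15: I4 reads; I5 issues→FPMUL
c18: I4 exec-done
c19: I4 writes R0
c20: I5 reads
c25: I5 exec-done
c26: I5 writes R2
c27: I6 issues→FPMUL
c28: I6 reads
c33: I6 exec-done
c34: I6 writes R0

I6 = (27, 28, 33, 34)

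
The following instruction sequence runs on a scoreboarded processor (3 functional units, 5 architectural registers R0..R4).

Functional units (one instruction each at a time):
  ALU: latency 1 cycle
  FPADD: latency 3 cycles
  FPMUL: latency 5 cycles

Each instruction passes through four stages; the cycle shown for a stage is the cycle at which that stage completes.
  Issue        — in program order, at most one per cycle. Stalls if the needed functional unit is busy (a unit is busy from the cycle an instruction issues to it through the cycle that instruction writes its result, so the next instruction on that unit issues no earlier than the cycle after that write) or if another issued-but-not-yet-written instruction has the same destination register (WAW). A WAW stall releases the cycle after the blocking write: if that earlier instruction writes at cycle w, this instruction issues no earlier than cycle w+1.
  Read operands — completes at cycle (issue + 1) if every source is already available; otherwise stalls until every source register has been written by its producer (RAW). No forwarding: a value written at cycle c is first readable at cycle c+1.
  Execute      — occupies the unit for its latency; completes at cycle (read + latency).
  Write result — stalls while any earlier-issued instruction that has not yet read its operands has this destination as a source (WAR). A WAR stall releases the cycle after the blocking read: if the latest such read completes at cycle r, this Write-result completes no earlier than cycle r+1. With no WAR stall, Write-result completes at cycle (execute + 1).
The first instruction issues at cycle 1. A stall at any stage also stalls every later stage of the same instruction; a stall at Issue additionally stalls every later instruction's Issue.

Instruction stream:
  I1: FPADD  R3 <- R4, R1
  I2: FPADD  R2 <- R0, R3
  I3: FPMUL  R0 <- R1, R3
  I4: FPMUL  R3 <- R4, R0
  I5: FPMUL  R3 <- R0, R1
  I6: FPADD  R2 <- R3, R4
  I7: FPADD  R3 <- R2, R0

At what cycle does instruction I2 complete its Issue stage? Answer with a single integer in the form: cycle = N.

cycle = 7

cycle 1: I1→FPADD
cycle 2: I1 RO
cycle 5: I1 EX
cycle 6: I1 WR R3
cycle 7: I2→FPADD
cycle 8: I2 RO | I3→FPMUL
cycle 9: I3 RO
cycle 11: I2 EX
cycle 12: I2 WR R2
cycle 14: I3 EX
cycle 15: I3 WR R0
cycle 16: I4→FPMUL
cycle 17: I4 RO
cycle 22: I4 EX
cycle 23: I4 WR R3
cycle 24: I5→FPMUL
cycle 25: I5 RO | I6→FPADD
cycle 30: I5 EX
cycle 31: I5 WR R3
cycle 32: I6 RO
cycle 35: I6 EX
cycle 36: I6 WR R2
cycle 37: I7→FPADD
cycle 38: I7 RO
cycle 41: I7 EX
cycle 42: I7 WR R3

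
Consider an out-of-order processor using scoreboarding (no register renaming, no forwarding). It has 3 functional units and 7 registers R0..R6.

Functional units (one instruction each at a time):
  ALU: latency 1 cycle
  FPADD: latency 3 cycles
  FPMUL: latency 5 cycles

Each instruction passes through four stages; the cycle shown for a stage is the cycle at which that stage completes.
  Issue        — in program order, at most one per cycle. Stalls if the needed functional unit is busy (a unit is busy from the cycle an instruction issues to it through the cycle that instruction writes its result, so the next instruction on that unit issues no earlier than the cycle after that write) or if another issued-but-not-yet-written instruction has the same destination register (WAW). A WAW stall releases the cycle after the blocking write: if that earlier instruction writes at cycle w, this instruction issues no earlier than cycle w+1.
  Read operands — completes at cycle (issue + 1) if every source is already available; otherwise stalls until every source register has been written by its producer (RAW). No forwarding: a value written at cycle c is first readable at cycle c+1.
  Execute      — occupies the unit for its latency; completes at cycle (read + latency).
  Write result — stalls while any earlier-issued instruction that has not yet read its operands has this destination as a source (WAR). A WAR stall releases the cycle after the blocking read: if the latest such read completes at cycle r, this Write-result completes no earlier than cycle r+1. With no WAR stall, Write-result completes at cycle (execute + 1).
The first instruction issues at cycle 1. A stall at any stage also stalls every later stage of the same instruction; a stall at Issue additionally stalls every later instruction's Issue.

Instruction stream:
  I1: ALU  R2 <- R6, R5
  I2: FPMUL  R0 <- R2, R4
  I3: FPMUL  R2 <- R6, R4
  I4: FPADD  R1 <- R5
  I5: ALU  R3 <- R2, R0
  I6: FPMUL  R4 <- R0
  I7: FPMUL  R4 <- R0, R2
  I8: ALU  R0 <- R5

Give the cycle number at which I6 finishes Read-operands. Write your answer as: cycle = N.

I1  is:1  ro:2  ex:3  wr:4
I2  is:2  ro:5  ex:10  wr:11  — RAW R2: wait I1 write@4
I3  is:12  ro:13  ex:18  wr:19  — struct: FPMUL busy until I2 writes@11
I4  is:13  ro:14  ex:17  wr:18
I5  is:14  ro:20  ex:21  wr:22  — RAW R2: wait I3 write@19
I6  is:20  ro:21  ex:26  wr:27  — struct: FPMUL busy until I3 writes@19
I7  is:28  ro:29  ex:34  wr:35  — struct: FPMUL busy until I6 writes@27
I8  is:29  ro:30  ex:31  wr:32

cycle = 21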